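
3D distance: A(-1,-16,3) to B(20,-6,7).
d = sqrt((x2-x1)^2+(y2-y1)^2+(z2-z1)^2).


dx=21, dy=10, dz=4
d = sqrt(441+100+16) = sqrt(557) = 23.6008

23.6008


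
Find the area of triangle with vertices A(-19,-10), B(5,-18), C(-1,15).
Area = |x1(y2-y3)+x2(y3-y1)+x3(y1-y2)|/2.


-19*(-18-15) = 627
5*(15+ 10) = 125
-1*(-10+ 18) = -8
sum = 744
Area = |744|/2 = 372.0000

372.0000 sq units


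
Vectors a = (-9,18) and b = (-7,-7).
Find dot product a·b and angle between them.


a·b = -9*(-7) + 18*(-7) = 63 - 126 = -63
|a| = sqrt(81+324) = 20.1246
|b| = sqrt(49+49) = 9.8995
cos(theta) = -63/(sqrt(405)*sqrt(98)) = -63/sqrt(39690) = -0.316228
theta = arccos(-63/sqrt(39690)) = 108.4349 degrees

a·b = -63, theta = 108.4349 deg


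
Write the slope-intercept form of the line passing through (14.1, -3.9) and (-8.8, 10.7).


m = (14.6)/(-22.9) = -0.6376
b = y1 - m*x1 = -3.9 - (14.6*14.1)/(-22.9) = -3.9 + 8.9895 = 5.0895

y = -0.6376x + 5.0895


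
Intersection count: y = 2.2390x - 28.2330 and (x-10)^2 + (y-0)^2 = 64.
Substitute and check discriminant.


Substitute y = 2.2390x - 28.2330: (x-10)^2 + (2.2390x- 28.2330-0)^2 = 64
Expand to Ax^2 + Bx + C = 0, where b-k = -28.233
A = 1+m^2 = 6.013121
B = 2(m(b-k) - h) = 2(2.2390*(-28.233) - 10) = -146.427374
C = h^2 + (b-k)^2 - r^2 = 100 + 797.102289 - 64 = 833.102289
disc = B^2-4AC = 21440.9759 - 20038.1795 = 1402.7964
disc > 0

2 intersection points


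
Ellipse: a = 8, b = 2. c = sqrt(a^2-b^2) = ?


c^2 = 8^2 - 2^2 = 64 - 4 = 60
c = sqrt(60) = 7.7460

c = 7.7460


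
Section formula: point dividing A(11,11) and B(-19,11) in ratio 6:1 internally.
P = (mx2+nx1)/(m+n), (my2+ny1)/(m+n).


Px = (6*(-19) + 1*11)/7 = -103/7 = -14.7143
Py = (6*11 + 1*11)/7 = 77/7 = 11.0000

P = (-14.7143, 11.0000)


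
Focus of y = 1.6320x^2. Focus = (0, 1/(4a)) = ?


a = 1.6320
4a = 6.5280
focus = (0, 1/6.5280) = (0, 0.1532)

Focus = (0, 0.1532)


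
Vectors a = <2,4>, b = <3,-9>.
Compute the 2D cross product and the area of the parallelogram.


cross = 2*(-9) - 4*3 = -18 - 12 = -30
Parallelogram area = |-30| = 30

cross = -30, parallelogram area = 30


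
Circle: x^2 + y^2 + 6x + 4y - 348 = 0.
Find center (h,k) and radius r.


h = -D/2 = -6/2 = -3
k = -E/2 = -4/2 = -2
r^2 = h^2 + k^2 - F = 9 + 4 + 348 = 361
r = 19

Center (-3, -2), radius = 19


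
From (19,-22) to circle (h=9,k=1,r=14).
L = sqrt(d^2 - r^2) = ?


d = sqrt((19-9)^2 + (-22-1)^2) = sqrt(100+529) = 25.0799
L = sqrt(629.0000 - 196) = sqrt(433.0000) = 20.8087

20.8087


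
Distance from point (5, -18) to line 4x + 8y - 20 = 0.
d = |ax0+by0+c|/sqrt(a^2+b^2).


|4*5 + 8*(-18) - 20| = |-144| = 144
sqrt(16 + 64) = sqrt(80) = 8.9443
d = 144/sqrt(80) = 16.0997

16.0997


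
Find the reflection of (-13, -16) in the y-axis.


Reflection rule for y-axis: (-x, y)
(-13, -16) -> (13, -16)

(13, -16)


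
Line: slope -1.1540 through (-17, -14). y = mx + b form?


y + 14 = -1.1540(x + 17)
y = -1.1540x - 14 + 1.1540*(-17)
y = -1.1540x - 33.6180

y = -1.1540x - 33.6180


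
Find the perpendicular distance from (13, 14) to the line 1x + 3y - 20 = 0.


|1*13 + 3*14 - 20| = |35| = 35
sqrt(1 + 9) = sqrt(10) = 3.1623
d = 35/sqrt(10) = 11.0680

11.0680


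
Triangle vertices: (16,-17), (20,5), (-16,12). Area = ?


16*(5-12) = -112
20*(12+ 17) = 580
-16*(-17-5) = 352
sum = 820
Area = |820|/2 = 410.0000

410.0000 sq units


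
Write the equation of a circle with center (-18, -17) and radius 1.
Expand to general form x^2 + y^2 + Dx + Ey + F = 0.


(x+ 18)^2 + (y+ 17)^2 = 1^2
D = -2h = 36, E = -2k = 34
F = h^2+k^2-r^2 = 324+289-1 = 612

x^2 + y^2 + 36x + 34y + 612 = 0


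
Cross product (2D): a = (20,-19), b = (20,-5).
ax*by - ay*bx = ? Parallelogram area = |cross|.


cross = 20*(-5) + 19*20 = -100 + 380 = 280
Parallelogram area = |280| = 280

cross = 280, parallelogram area = 280


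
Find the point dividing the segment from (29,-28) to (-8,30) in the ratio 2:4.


Px = (2*(-8) + 4*29)/6 = 100/6 = 16.6667
Py = (2*30 + 4*(-28))/6 = -52/6 = -8.6667

P = (16.6667, -8.6667)


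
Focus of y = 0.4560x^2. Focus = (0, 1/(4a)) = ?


a = 0.4560
4a = 1.8240
focus = (0, 1/1.8240) = (0, 0.5482)

Focus = (0, 0.5482)


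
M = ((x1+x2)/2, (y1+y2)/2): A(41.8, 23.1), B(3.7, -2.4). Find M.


Mx = (41.8 + 3.7)/2 = 45.5/2 = 22.7500
My = (23.1 - 2.4)/2 = 20.7/2 = 10.3500

(22.7500, 10.3500)


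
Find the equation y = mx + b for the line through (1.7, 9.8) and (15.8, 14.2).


m = (4.4)/(14.1) = 0.3121
b = y1 - m*x1 = 9.8 - (4.4*1.7)/(14.1) = 9.8 - 0.5305 = 9.2695

y = 0.3121x + 9.2695


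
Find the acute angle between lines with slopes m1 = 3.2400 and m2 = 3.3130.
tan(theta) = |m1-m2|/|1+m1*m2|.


m1-m2 = -0.073
1+m1*m2 = 11.73412
tan(theta) = |-0.073/11.73412| = 0.006221
theta = arctan(|-0.073/11.73412|) = 0.3564 degrees (acute angle)

0.3564 degrees


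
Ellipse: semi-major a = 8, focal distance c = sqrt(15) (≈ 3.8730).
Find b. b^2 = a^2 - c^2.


b^2 = 8^2 - (sqrt(15))^2 = 64 - 15 = 49
b = sqrt(49) = 7

b = 7


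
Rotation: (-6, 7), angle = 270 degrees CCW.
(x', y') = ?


cos(270) = 0, sin(270) = -1
x' = -6*0 - 7*(-1) = 7
y' = -6*(-1) + 7*0 = 6

(7, 6)


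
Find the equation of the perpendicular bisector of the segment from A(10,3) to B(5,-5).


Midpoint = (7.5, -1)
Slope of AB = dy/dx = -8/(-5) = 1.6000
Perp slope = -dx/dy = -5/8 = -0.6250
b = My - (perp slope)*Mx = -1 + (-5*7.5)/(-8) = -1 + 4.6875 = 3.6875

y = -0.6250x + 3.6875


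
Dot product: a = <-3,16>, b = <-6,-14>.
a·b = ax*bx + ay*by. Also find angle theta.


a·b = -3*(-6) + 16*(-14) = 18 - 224 = -206
|a| = sqrt(9+256) = 16.2788
|b| = sqrt(36+196) = 15.2315
cos(theta) = -206/(sqrt(265)*sqrt(232)) = -206/sqrt(61480) = -0.830807
theta = arccos(-206/sqrt(61480)) = 146.1818 degrees

a·b = -206, theta = 146.1818 deg


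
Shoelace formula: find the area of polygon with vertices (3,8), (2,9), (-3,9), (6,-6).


sum(xi*y_{i+1}) = 3*9 + 2*9 - 3*(-6) + 6*8 = 111
sum(yi*x_{i+1}) = 8*2 + 9*(-3) + 9*6 - 6*3 = 25
Area = |111 - 25|/2 = 86/2 = 43.0000

43.0000 sq units


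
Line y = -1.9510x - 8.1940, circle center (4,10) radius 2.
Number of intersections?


Substitute y = -1.9510x - 8.1940: (x-4)^2 + (-1.9510x- 8.1940-10)^2 = 4
Expand to Ax^2 + Bx + C = 0, where b-k = -18.194
A = 1+m^2 = 4.806401
B = 2(m(b-k) - h) = 2(-1.9510*(-18.194) - 4) = 62.992988
C = h^2 + (b-k)^2 - r^2 = 16 + 331.021636 - 4 = 343.021636
disc = B^2-4AC = 3968.1165 - 6594.7981 = -2626.6816
disc < 0

0 intersection points


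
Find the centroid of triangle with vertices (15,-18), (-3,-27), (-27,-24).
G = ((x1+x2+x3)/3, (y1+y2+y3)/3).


Gx = (15- 3- 27)/3 = -15/3 = -5.0000
Gy = (-18- 27- 24)/3 = -69/3 = -23.0000

G = (-5.0000, -23.0000)


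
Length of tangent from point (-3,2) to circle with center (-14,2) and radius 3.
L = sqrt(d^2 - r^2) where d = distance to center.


d = sqrt((-3+ 14)^2 + (2-2)^2) = sqrt(121+0) = 11.0000
L = sqrt(121.0000 - 9) = sqrt(112.0000) = 10.5830

10.5830


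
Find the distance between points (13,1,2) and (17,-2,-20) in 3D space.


dx=4, dy=-3, dz=-22
d = sqrt(16+9+484) = sqrt(509) = 22.5610

22.5610


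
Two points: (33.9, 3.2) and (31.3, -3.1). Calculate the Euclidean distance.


dx = 31.3 - 33.9 = -2.6
dy = -3.1 - 3.2 = -6.3
d = sqrt(6.76 + 39.69) = sqrt(46.45) = 6.8154

6.8154


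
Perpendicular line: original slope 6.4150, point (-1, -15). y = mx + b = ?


Perpendicular slope = -1/m1 = -1/6.4150 = -0.1559
b2 = y0 - m2*x0 = -15 - 1/6.4150 = -15 - 0.1559 = -15.1559

y = -0.1559x - 15.1559


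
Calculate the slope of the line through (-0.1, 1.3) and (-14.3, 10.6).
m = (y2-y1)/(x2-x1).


dy = 10.6 - 1.3 = 9.3
dx = -14.3 + 0.1 = -14.2
m = 9.3/(-14.2) = -0.6549

m = -0.6549


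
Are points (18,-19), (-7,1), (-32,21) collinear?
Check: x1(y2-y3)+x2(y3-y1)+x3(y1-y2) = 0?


18*(1-21) - 7*(21+ 19) - 32*(-19-1)
= -360 - 280 + 640 = 0

Yes, collinear (determinant = 0)


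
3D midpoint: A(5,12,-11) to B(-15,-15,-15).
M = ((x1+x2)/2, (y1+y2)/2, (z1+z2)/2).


Mx = (5- 15)/2 = -5.0000
My = (12- 15)/2 = -1.5000
Mz = (-11- 15)/2 = -13.0000

M = (-5.0000, -1.5000, -13.0000)


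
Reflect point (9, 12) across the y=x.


Reflection rule for y=x: (y, x)
(9, 12) -> (12, 9)

(12, 9)


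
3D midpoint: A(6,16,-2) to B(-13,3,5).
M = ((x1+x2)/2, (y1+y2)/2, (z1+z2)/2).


Mx = (6- 13)/2 = -3.5000
My = (16+3)/2 = 9.5000
Mz = (-2+5)/2 = 1.5000

M = (-3.5000, 9.5000, 1.5000)


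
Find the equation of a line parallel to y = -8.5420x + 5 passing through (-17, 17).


Parallel lines have equal slopes.
m2 = -8.5420
b2 = 17 + 8.5420*(-17) = -128.2140

y = -8.5420x - 128.2140


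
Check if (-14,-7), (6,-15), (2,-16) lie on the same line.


-14*(-15+ 16) + 6*(-16+ 7) + 2*(-7+ 15)
= -14 - 54 + 16 = -52

No, not collinear (determinant = -52)


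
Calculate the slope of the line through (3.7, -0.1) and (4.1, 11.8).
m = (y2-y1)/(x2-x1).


dy = 11.8 + 0.1 = 11.9
dx = 4.1 - 3.7 = 0.4
m = 11.9/0.4 = 29.7500

m = 29.7500


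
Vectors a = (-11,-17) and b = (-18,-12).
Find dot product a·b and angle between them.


a·b = -11*(-18) - 17*(-12) = 198 + 204 = 402
|a| = sqrt(121+289) = 20.2485
|b| = sqrt(324+144) = 21.6333
cos(theta) = 402/(sqrt(410)*sqrt(468)) = 402/sqrt(191880) = 0.917722
theta = arccos(402/sqrt(191880)) = 23.4047 degrees

a·b = 402, theta = 23.4047 deg


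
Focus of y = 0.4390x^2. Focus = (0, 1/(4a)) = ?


a = 0.4390
4a = 1.7560
focus = (0, 1/1.7560) = (0, 0.5695)

Focus = (0, 0.5695)


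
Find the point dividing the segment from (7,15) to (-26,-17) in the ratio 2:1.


Px = (2*(-26) + 1*7)/3 = -45/3 = -15.0000
Py = (2*(-17) + 1*15)/3 = -19/3 = -6.3333

P = (-15.0000, -6.3333)


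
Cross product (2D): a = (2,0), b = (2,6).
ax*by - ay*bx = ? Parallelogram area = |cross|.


cross = 2*6 - 0*2 = 12 - 0 = 12
Parallelogram area = |12| = 12

cross = 12, parallelogram area = 12


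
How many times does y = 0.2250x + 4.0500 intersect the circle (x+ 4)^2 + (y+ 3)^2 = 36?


Substitute y = 0.2250x + 4.0500: (x+ 4)^2 + (0.2250x+4.0500+ 3)^2 = 36
Expand to Ax^2 + Bx + C = 0, where b-k = 7.05
A = 1+m^2 = 1.050625
B = 2(m(b-k) - h) = 2(0.2250*7.05 + 4) = 11.1725
C = h^2 + (b-k)^2 - r^2 = 16 + 49.7025 - 36 = 29.7025
disc = B^2-4AC = 124.8248 - 124.8248 = 0
disc = 0

1 intersection point (tangent)


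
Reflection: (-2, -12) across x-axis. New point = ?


Reflection rule for x-axis: (x, -y)
(-2, -12) -> (-2, 12)

(-2, 12)


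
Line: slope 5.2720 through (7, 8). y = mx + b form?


y - 8 = 5.2720(x - 7)
y = 5.2720x + 8 - 5.2720*7
y = 5.2720x - 28.9040

y = 5.2720x - 28.9040


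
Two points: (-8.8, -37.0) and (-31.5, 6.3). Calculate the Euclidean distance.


dx = -31.5 + 8.8 = -22.7
dy = 6.3 + 37.0 = 43.3
d = sqrt(515.29 + 1874.89) = sqrt(2390.18) = 48.8895

48.8895


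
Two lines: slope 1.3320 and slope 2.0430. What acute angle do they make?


m1-m2 = -0.711
1+m1*m2 = 3.721276
tan(theta) = |-0.711/3.721276| = 0.191063
theta = arctan(|-0.711/3.721276|) = 10.8168 degrees (acute angle)

10.8168 degrees


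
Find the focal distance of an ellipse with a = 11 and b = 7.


c^2 = 11^2 - 7^2 = 121 - 49 = 72
c = sqrt(72) = 8.4853

c = 8.4853


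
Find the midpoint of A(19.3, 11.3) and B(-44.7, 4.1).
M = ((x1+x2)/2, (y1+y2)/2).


Mx = (19.3 - 44.7)/2 = -25.4/2 = -12.7000
My = (11.3 + 4.1)/2 = 15.4/2 = 7.7000

(-12.7000, 7.7000)


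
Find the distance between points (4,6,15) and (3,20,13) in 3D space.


dx=-1, dy=14, dz=-2
d = sqrt(1+196+4) = sqrt(201) = 14.1774

14.1774


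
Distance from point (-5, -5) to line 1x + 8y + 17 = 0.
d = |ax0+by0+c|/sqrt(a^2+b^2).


|1*(-5) + 8*(-5) + 17| = |-28| = 28
sqrt(1 + 64) = sqrt(65) = 8.0623
d = 28/sqrt(65) = 3.4730

3.4730


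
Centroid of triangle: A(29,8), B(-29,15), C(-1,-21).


Gx = (29- 29- 1)/3 = -1/3 = -0.3333
Gy = (8+15- 21)/3 = 2/3 = 0.6667

G = (-0.3333, 0.6667)


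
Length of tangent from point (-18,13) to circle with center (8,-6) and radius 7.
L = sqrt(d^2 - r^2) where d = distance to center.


d = sqrt((-18-8)^2 + (13+ 6)^2) = sqrt(676+361) = 32.2025
L = sqrt(1037.0000 - 49) = sqrt(988.0000) = 31.4325

31.4325


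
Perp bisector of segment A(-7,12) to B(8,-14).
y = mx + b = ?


Midpoint = (0.5, -1)
Slope of AB = dy/dx = -26/15 = -1.7333
Perp slope = -dx/dy = 15/26 = 0.5769
b = My - (perp slope)*Mx = -1 + (15*0.5)/(-26) = -1 - 0.2885 = -1.2885

y = 0.5769x - 1.2885


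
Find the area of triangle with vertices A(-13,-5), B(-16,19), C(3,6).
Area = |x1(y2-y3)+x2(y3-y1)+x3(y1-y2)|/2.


-13*(19-6) = -169
-16*(6+ 5) = -176
3*(-5-19) = -72
sum = -417
Area = |-417|/2 = 208.5000

208.5000 sq units


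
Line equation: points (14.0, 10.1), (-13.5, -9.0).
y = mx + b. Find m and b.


m = (-19.1)/(-27.5) = 0.6945
b = y1 - m*x1 = 10.1 - (-19.1*14.0)/(-27.5) = 10.1 - 9.7236 = 0.3764

y = 0.6945x + 0.3764


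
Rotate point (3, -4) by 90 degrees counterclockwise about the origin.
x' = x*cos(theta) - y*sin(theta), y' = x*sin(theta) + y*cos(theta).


cos(90) = 0, sin(90) = 1
x' = 3*0 + 4*1 = 4
y' = 3*1 - 4*0 = 3

(4, 3)


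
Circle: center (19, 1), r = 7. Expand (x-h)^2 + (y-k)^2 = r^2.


(x-19)^2 + (y-1)^2 = 7^2
D = -2h = -38, E = -2k = -2
F = h^2+k^2-r^2 = 361+1-49 = 313

x^2 + y^2 - 38x - 2y + 313 = 0


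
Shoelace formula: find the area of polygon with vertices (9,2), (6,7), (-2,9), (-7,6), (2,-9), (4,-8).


sum(xi*y_{i+1}) = 9*7 + 6*9 - 2*6 - 7*(-9) + 2*(-8) + 4*2 = 160
sum(yi*x_{i+1}) = 2*6 + 7*(-2) + 9*(-7) + 6*2 - 9*4 - 8*9 = -161
Area = |160 + 161|/2 = 321/2 = 160.5000

160.5000 sq units


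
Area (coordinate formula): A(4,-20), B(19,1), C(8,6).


4*(1-6) = -20
19*(6+ 20) = 494
8*(-20-1) = -168
sum = 306
Area = |306|/2 = 153.0000

153.0000 sq units


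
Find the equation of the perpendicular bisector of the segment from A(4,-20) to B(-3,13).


Midpoint = (0.5, -3.5)
Slope of AB = dy/dx = 33/(-7) = -4.7143
Perp slope = -dx/dy = 7/33 = 0.2121
b = My - (perp slope)*Mx = -3.5 + (-7*0.5)/33 = -3.5 - 0.1061 = -3.6061

y = 0.2121x - 3.6061


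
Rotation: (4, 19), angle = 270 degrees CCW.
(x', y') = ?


cos(270) = 0, sin(270) = -1
x' = 4*0 - 19*(-1) = 19
y' = 4*(-1) + 19*0 = -4

(19, -4)


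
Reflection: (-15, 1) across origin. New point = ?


Reflection rule for origin: (-x, -y)
(-15, 1) -> (15, -1)

(15, -1)


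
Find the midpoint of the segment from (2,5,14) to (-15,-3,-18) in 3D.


Mx = (2- 15)/2 = -6.5000
My = (5- 3)/2 = 1.0000
Mz = (14- 18)/2 = -2.0000

M = (-6.5000, 1.0000, -2.0000)


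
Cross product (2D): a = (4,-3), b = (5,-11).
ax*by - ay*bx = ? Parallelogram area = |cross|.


cross = 4*(-11) + 3*5 = -44 + 15 = -29
Parallelogram area = |-29| = 29

cross = -29, parallelogram area = 29


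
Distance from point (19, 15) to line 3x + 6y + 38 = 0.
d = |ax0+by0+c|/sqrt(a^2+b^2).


|3*19 + 6*15 + 38| = |185| = 185
sqrt(9 + 36) = sqrt(45) = 6.7082
d = 185/sqrt(45) = 27.5782

27.5782


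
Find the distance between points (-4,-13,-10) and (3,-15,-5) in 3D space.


dx=7, dy=-2, dz=5
d = sqrt(49+4+25) = sqrt(78) = 8.8318

8.8318


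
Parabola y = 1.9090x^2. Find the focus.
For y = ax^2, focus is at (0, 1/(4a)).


a = 1.9090
4a = 7.6360
focus = (0, 1/7.6360) = (0, 0.1310)

Focus = (0, 0.1310)


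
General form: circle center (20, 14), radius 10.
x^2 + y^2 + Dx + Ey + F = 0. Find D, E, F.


(x-20)^2 + (y-14)^2 = 10^2
D = -2h = -40, E = -2k = -28
F = h^2+k^2-r^2 = 400+196-100 = 496

D = -40, E = -28, F = 496


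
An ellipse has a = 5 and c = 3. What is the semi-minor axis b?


b^2 = 5^2 - (3)^2 = 25 - 9 = 16
b = sqrt(16) = 4

b = 4


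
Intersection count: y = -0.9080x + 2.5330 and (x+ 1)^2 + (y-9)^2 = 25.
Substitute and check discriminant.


Substitute y = -0.9080x + 2.5330: (x+ 1)^2 + (-0.9080x+2.5330-9)^2 = 25
Expand to Ax^2 + Bx + C = 0, where b-k = -6.467
A = 1+m^2 = 1.824464
B = 2(m(b-k) - h) = 2(-0.9080*(-6.467) + 1) = 13.744072
C = h^2 + (b-k)^2 - r^2 = 1 + 41.822089 - 25 = 17.822089
disc = B^2-4AC = 188.8995 - 130.0630 = 58.8365
disc > 0

2 intersection points


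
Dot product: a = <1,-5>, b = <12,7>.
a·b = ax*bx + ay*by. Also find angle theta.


a·b = 1*12 - 5*7 = 12 - 35 = -23
|a| = sqrt(1+25) = 5.0990
|b| = sqrt(144+49) = 13.8924
cos(theta) = -23/(sqrt(26)*sqrt(193)) = -23/sqrt(5018) = -0.324685
theta = arccos(-23/sqrt(5018)) = 108.9465 degrees

a·b = -23, theta = 108.9465 deg


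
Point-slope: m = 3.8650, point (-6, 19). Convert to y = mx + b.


y - 19 = 3.8650(x + 6)
y = 3.8650x + 19 - 3.8650*(-6)
y = 3.8650x + 42.1900

y = 3.8650x + 42.1900


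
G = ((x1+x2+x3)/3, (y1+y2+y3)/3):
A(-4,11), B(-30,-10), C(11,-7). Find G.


Gx = (-4- 30+11)/3 = -23/3 = -7.6667
Gy = (11- 10- 7)/3 = -6/3 = -2.0000

G = (-7.6667, -2.0000)


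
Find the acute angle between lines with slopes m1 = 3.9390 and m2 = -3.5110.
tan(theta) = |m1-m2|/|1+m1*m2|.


m1-m2 = 7.45
1+m1*m2 = -12.829829
tan(theta) = |7.45/(-12.829829)| = 0.580678
theta = arctan(|7.45/(-12.829829)|) = 30.1428 degrees (acute angle)

30.1428 degrees


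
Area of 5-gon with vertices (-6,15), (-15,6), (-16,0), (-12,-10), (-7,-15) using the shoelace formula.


sum(xi*y_{i+1}) = -6*6 - 15*0 - 16*(-10) - 12*(-15) - 7*15 = 199
sum(yi*x_{i+1}) = 15*(-15) + 6*(-16) + 0*(-12) - 10*(-7) - 15*(-6) = -161
Area = |199 + 161|/2 = 360/2 = 180.0000

180.0000 sq units


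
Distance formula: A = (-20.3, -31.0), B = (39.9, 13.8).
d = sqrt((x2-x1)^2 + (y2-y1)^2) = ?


dx = 39.9 + 20.3 = 60.2
dy = 13.8 + 31.0 = 44.8
d = sqrt(3624.04 + 2007.04) = sqrt(5631.08) = 75.0405

75.0405


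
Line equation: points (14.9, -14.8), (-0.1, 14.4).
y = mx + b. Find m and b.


m = (29.2)/(-15.0) = -1.9467
b = y1 - m*x1 = -14.8 - (29.2*14.9)/(-15.0) = -14.8 + 29.0053 = 14.2053

y = -1.9467x + 14.2053


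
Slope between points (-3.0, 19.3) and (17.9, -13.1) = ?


dy = -13.1 - 19.3 = -32.4
dx = 17.9 + 3.0 = 20.9
m = -32.4/20.9 = -1.5502

m = -1.5502


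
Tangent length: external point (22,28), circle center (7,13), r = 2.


d = sqrt((22-7)^2 + (28-13)^2) = sqrt(225+225) = 21.2132
L = sqrt(450.0000 - 4) = sqrt(446.0000) = 21.1187

21.1187


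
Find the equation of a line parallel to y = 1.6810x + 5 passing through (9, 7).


Parallel lines have equal slopes.
m2 = 1.6810
b2 = 7 - 1.6810*9 = -8.1290

y = 1.6810x - 8.1290


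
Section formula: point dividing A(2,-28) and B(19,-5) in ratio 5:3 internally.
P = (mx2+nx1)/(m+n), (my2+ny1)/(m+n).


Px = (5*19 + 3*2)/8 = 101/8 = 12.6250
Py = (5*(-5) + 3*(-28))/8 = -109/8 = -13.6250

P = (12.6250, -13.6250)


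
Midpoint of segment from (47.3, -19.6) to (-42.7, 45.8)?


Mx = (47.3 - 42.7)/2 = 4.6/2 = 2.3000
My = (-19.6 + 45.8)/2 = 26.2/2 = 13.1000

(2.3000, 13.1000)


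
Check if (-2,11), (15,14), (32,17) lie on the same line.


-2*(14-17) + 15*(17-11) + 32*(11-14)
= 6 + 90 - 96 = 0

Yes, collinear (determinant = 0)


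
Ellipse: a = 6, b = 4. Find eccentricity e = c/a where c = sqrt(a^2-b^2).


c = sqrt(36-16) = sqrt(20) = 4.4721
e = c/a = sqrt(20)/6 = 0.7454

e = 0.7454


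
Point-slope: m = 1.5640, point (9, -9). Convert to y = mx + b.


y + 9 = 1.5640(x - 9)
y = 1.5640x - 9 - 1.5640*9
y = 1.5640x - 23.0760

y = 1.5640x - 23.0760


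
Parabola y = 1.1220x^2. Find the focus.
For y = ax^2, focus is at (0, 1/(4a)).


a = 1.1220
4a = 4.4880
focus = (0, 1/4.4880) = (0, 0.2228)

Focus = (0, 0.2228)


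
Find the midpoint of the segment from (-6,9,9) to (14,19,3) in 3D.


Mx = (-6+14)/2 = 4.0000
My = (9+19)/2 = 14.0000
Mz = (9+3)/2 = 6.0000

M = (4.0000, 14.0000, 6.0000)


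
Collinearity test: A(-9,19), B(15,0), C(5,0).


-9*(0-0) + 15*(0-19) + 5*(19-0)
= 0 - 285 + 95 = -190

No, not collinear (determinant = -190)


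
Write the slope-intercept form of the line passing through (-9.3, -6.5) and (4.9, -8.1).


m = (-1.6)/(14.2) = -0.1127
b = y1 - m*x1 = -6.5 - (-1.6*(-9.3))/(14.2) = -6.5 - 1.0479 = -7.5479

y = -0.1127x - 7.5479


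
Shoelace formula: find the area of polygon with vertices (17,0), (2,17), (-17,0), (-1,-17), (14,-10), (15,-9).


sum(xi*y_{i+1}) = 17*17 + 2*0 - 17*(-17) - 1*(-10) + 14*(-9) + 15*0 = 462
sum(yi*x_{i+1}) = 0*2 + 17*(-17) + 0*(-1) - 17*14 - 10*15 - 9*17 = -830
Area = |462 + 830|/2 = 1292/2 = 646.0000

646.0000 sq units


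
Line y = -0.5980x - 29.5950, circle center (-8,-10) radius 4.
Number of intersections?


Substitute y = -0.5980x - 29.5950: (x+ 8)^2 + (-0.5980x- 29.5950+ 10)^2 = 16
Expand to Ax^2 + Bx + C = 0, where b-k = -19.595
A = 1+m^2 = 1.357604
B = 2(m(b-k) - h) = 2(-0.5980*(-19.595) + 8) = 39.43562
C = h^2 + (b-k)^2 - r^2 = 64 + 383.964025 - 16 = 431.964025
disc = B^2-4AC = 1555.1681 - 2345.7444 = -790.5763
disc < 0

0 intersection points


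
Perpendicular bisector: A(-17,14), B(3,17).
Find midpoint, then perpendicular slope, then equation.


Midpoint = (-7, 15.5)
Slope of AB = dy/dx = 3/20 = 0.1500
Perp slope = -dx/dy = -20/3 = -6.6667
b = My - (perp slope)*Mx = 15.5 + (20*(-7))/3 = 15.5 - 46.6667 = -31.1667

y = -6.6667x - 31.1667


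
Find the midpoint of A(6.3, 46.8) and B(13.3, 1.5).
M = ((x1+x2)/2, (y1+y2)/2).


Mx = (6.3 + 13.3)/2 = 19.6/2 = 9.8000
My = (46.8 + 1.5)/2 = 48.3/2 = 24.1500

(9.8000, 24.1500)


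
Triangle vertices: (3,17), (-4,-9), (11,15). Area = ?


3*(-9-15) = -72
-4*(15-17) = 8
11*(17+ 9) = 286
sum = 222
Area = |222|/2 = 111.0000

111.0000 sq units


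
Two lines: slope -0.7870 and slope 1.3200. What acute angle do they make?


m1-m2 = -2.107
1+m1*m2 = -0.03884
tan(theta) = |-2.107/(-0.03884)| = 54.248198
theta = arctan(|-2.107/(-0.03884)|) = 88.9439 degrees (acute angle)

88.9439 degrees


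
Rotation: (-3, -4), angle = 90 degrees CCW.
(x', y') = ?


cos(90) = 0, sin(90) = 1
x' = -3*0 + 4*1 = 4
y' = -3*1 - 4*0 = -3

(4, -3)


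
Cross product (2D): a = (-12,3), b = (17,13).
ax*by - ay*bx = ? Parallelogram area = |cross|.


cross = -12*13 - 3*17 = -156 - 51 = -207
Parallelogram area = |-207| = 207

cross = -207, parallelogram area = 207


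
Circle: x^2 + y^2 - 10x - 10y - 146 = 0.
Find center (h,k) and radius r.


h = -D/2 = 10/2 = 5
k = -E/2 = 10/2 = 5
r^2 = h^2 + k^2 - F = 25 + 25 + 146 = 196
r = 14

Center (5, 5), radius = 14


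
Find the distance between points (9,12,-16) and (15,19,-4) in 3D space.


dx=6, dy=7, dz=12
d = sqrt(36+49+144) = sqrt(229) = 15.1327

15.1327


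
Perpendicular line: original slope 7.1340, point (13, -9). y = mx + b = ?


Perpendicular slope = -1/m1 = -1/7.1340 = -0.1402
b2 = y0 - m2*x0 = -9 + 13/7.1340 = -9 + 1.8223 = -7.1777

y = -0.1402x - 7.1777


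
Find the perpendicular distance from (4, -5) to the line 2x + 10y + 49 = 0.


|2*4 + 10*(-5) + 49| = |7| = 7
sqrt(4 + 100) = sqrt(104) = 10.1980
d = 7/sqrt(104) = 0.6864

0.6864


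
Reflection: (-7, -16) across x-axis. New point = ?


Reflection rule for x-axis: (x, -y)
(-7, -16) -> (-7, 16)

(-7, 16)


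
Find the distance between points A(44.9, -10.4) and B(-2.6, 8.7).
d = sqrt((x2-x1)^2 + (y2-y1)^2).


dx = -2.6 - 44.9 = -47.5
dy = 8.7 + 10.4 = 19.1
d = sqrt(2256.25 + 364.81) = sqrt(2621.06) = 51.1963

51.1963


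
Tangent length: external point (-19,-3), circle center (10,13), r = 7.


d = sqrt((-19-10)^2 + (-3-13)^2) = sqrt(841+256) = 33.1210
L = sqrt(1097.0000 - 49) = sqrt(1048.0000) = 32.3728

32.3728


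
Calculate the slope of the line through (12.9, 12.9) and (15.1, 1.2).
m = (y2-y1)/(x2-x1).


dy = 1.2 - 12.9 = -11.7
dx = 15.1 - 12.9 = 2.2
m = -11.7/2.2 = -5.3182

m = -5.3182


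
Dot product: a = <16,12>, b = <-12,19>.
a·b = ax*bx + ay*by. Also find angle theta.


a·b = 16*(-12) + 12*19 = -192 + 228 = 36
|a| = sqrt(256+144) = 20.0000
|b| = sqrt(144+361) = 22.4722
cos(theta) = 36/(sqrt(400)*sqrt(505)) = 36/sqrt(202000) = 0.080099
theta = arccos(36/sqrt(202000)) = 85.4057 degrees

a·b = 36, theta = 85.4057 deg


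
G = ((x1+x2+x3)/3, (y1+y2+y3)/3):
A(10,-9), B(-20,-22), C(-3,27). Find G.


Gx = (10- 20- 3)/3 = -13/3 = -4.3333
Gy = (-9- 22+27)/3 = -4/3 = -1.3333

G = (-4.3333, -1.3333)


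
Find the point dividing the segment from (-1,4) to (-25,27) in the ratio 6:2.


Px = (6*(-25) + 2*(-1))/8 = -152/8 = -19.0000
Py = (6*27 + 2*4)/8 = 170/8 = 21.2500

P = (-19.0000, 21.2500)


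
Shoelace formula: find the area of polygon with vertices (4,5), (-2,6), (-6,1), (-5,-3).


sum(xi*y_{i+1}) = 4*6 - 2*1 - 6*(-3) - 5*5 = 15
sum(yi*x_{i+1}) = 5*(-2) + 6*(-6) + 1*(-5) - 3*4 = -63
Area = |15 + 63|/2 = 78/2 = 39.0000

39.0000 sq units


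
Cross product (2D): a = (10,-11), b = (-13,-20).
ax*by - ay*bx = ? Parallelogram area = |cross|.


cross = 10*(-20) + 11*(-13) = -200 - 143 = -343
Parallelogram area = |-343| = 343

cross = -343, parallelogram area = 343


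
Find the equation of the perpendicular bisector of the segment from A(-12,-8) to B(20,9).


Midpoint = (4, 0.5)
Slope of AB = dy/dx = 17/32 = 0.5312
Perp slope = -dx/dy = -32/17 = -1.8824
b = My - (perp slope)*Mx = 0.5 + (32*4)/17 = 0.5 + 7.5294 = 8.0294

y = -1.8824x + 8.0294


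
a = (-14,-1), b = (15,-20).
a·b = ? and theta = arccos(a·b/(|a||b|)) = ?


a·b = -14*15 - 1*(-20) = -210 + 20 = -190
|a| = sqrt(196+1) = 14.0357
|b| = sqrt(225+400) = 25.0000
cos(theta) = -190/(sqrt(197)*sqrt(625)) = -190/sqrt(123125) = -0.541478
theta = arccos(-190/sqrt(123125)) = 122.7843 degrees

a·b = -190, theta = 122.7843 deg


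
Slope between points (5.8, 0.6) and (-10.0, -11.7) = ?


dy = -11.7 - 0.6 = -12.3
dx = -10.0 - 5.8 = -15.8
m = -12.3/(-15.8) = 0.7785

m = 0.7785


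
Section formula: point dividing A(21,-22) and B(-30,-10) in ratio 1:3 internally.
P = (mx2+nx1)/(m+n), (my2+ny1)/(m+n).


Px = (1*(-30) + 3*21)/4 = 33/4 = 8.2500
Py = (1*(-10) + 3*(-22))/4 = -76/4 = -19.0000

P = (8.2500, -19.0000)


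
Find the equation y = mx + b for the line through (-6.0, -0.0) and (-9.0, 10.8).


m = (10.8)/(-3.0) = -3.6000
b = y1 - m*x1 = -0.0 - (10.8*(-6.0))/(-3.0) = -0.0 - 21.6000 = -21.6000

y = -3.6000x - 21.6000


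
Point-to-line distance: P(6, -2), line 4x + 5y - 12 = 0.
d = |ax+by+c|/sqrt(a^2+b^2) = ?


|4*6 + 5*(-2) - 12| = |2| = 2
sqrt(16 + 25) = sqrt(41) = 6.4031
d = 2/sqrt(41) = 0.3123

0.3123


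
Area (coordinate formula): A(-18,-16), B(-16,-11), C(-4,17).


-18*(-11-17) = 504
-16*(17+ 16) = -528
-4*(-16+ 11) = 20
sum = -4
Area = |-4|/2 = 2.0000

2.0000 sq units


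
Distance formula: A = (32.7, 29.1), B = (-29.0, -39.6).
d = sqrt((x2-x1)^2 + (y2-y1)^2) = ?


dx = -29.0 - 32.7 = -61.7
dy = -39.6 - 29.1 = -68.7
d = sqrt(3806.89 + 4719.69) = sqrt(8526.58) = 92.3395

92.3395


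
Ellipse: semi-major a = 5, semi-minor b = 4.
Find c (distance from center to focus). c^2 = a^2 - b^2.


c^2 = 5^2 - 4^2 = 25 - 16 = 9
c = sqrt(9) = 3.0000

c = 3.0000


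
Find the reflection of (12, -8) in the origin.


Reflection rule for origin: (-x, -y)
(12, -8) -> (-12, 8)

(-12, 8)


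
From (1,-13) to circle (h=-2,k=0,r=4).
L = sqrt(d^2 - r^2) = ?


d = sqrt((1+ 2)^2 + (-13-0)^2) = sqrt(9+169) = 13.3417
L = sqrt(178.0000 - 16) = sqrt(162.0000) = 12.7279

12.7279


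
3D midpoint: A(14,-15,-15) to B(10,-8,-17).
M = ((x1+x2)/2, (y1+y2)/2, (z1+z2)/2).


Mx = (14+10)/2 = 12.0000
My = (-15- 8)/2 = -11.5000
Mz = (-15- 17)/2 = -16.0000

M = (12.0000, -11.5000, -16.0000)


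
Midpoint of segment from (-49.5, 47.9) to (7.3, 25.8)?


Mx = (-49.5 + 7.3)/2 = -42.2/2 = -21.1000
My = (47.9 + 25.8)/2 = 73.7/2 = 36.8500

(-21.1000, 36.8500)


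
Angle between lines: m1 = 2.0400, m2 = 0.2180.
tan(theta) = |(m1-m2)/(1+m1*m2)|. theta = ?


m1-m2 = 1.822
1+m1*m2 = 1.44472
tan(theta) = |1.822/1.44472| = 1.261144
theta = arctan(|1.822/1.44472|) = 51.5880 degrees (acute angle)

51.5880 degrees


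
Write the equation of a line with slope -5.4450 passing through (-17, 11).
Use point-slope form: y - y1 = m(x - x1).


y - 11 = -5.4450(x + 17)
y = -5.4450x + 11 + 5.4450*(-17)
y = -5.4450x - 81.5650

y = -5.4450x - 81.5650


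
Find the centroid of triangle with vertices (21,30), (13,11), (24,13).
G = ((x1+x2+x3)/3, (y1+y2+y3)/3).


Gx = (21+13+24)/3 = 58/3 = 19.3333
Gy = (30+11+13)/3 = 54/3 = 18.0000

G = (19.3333, 18.0000)


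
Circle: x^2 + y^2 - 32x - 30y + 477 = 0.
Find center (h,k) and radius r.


h = -D/2 = 32/2 = 16
k = -E/2 = 30/2 = 15
r^2 = h^2 + k^2 - F = 256 + 225 - 477 = 4
r = 2

Center (16, 15), radius = 2


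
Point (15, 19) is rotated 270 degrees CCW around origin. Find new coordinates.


cos(270) = 0, sin(270) = -1
x' = 15*0 - 19*(-1) = 19
y' = 15*(-1) + 19*0 = -15

(19, -15)


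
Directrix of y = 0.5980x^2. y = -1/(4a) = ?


a = 0.5980
1/(4a) = 0.4181
directrix: y = -0.4181 = -0.4181

y = -0.4181


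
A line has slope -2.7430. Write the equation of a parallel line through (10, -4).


Parallel lines have equal slopes.
m2 = -2.7430
b2 = -4 + 2.7430*10 = 23.4300

y = -2.7430x + 23.4300


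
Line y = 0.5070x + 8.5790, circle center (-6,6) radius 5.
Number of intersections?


Substitute y = 0.5070x + 8.5790: (x+ 6)^2 + (0.5070x+8.5790-6)^2 = 25
Expand to Ax^2 + Bx + C = 0, where b-k = 2.579
A = 1+m^2 = 1.257049
B = 2(m(b-k) - h) = 2(0.5070*2.579 + 6) = 14.615106
C = h^2 + (b-k)^2 - r^2 = 36 + 6.651241 - 25 = 17.651241
disc = B^2-4AC = 213.6013 - 88.7539 = 124.8474
disc > 0

2 intersection points


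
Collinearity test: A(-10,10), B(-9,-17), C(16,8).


-10*(-17-8) - 9*(8-10) + 16*(10+ 17)
= 250 + 18 + 432 = 700

No, not collinear (determinant = 700)


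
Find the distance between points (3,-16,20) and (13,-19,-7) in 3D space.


dx=10, dy=-3, dz=-27
d = sqrt(100+9+729) = sqrt(838) = 28.9482

28.9482


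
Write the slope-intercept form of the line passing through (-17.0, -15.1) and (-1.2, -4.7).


m = (10.4)/(15.8) = 0.6582
b = y1 - m*x1 = -15.1 - (10.4*(-17.0))/(15.8) = -15.1 + 11.1899 = -3.9101

y = 0.6582x - 3.9101


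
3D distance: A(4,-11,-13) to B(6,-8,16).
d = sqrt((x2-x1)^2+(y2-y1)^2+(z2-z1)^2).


dx=2, dy=3, dz=29
d = sqrt(4+9+841) = sqrt(854) = 29.2233

29.2233


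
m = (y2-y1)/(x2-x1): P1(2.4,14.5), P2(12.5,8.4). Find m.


dy = 8.4 - 14.5 = -6.1
dx = 12.5 - 2.4 = 10.1
m = -6.1/10.1 = -0.6040

m = -0.6040


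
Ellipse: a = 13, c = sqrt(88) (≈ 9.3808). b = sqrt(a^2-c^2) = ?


b^2 = 13^2 - (sqrt(88))^2 = 169 - 88 = 81
b = sqrt(81) = 9

b = 9


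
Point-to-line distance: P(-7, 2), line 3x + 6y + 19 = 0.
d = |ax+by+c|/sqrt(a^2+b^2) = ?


|3*(-7) + 6*2 + 19| = |10| = 10
sqrt(9 + 36) = sqrt(45) = 6.7082
d = 10/sqrt(45) = 1.4907

1.4907


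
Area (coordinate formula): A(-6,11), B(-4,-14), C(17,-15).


-6*(-14+ 15) = -6
-4*(-15-11) = 104
17*(11+ 14) = 425
sum = 523
Area = |523|/2 = 261.5000

261.5000 sq units


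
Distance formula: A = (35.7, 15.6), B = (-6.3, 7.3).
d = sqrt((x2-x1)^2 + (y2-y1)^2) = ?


dx = -6.3 - 35.7 = -42.0
dy = 7.3 - 15.6 = -8.3
d = sqrt(1764.0 + 68.89) = sqrt(1832.89) = 42.8123

42.8123


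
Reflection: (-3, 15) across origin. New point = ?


Reflection rule for origin: (-x, -y)
(-3, 15) -> (3, -15)

(3, -15)


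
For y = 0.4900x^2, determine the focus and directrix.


a = 0.4900
1/(4a) = 0.5102
Focus = (0, 0.5102)
Directrix: y = -0.5102

Focus = (0, 0.5102), Directrix: y = -0.5102


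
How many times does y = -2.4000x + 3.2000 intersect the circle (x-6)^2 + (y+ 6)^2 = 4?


Substitute y = -2.4000x + 3.2000: (x-6)^2 + (-2.4000x+3.2000+ 6)^2 = 4
Expand to Ax^2 + Bx + C = 0, where b-k = 9.2
A = 1+m^2 = 6.76
B = 2(m(b-k) - h) = 2(-2.4000*9.2 - 6) = -56.16
C = h^2 + (b-k)^2 - r^2 = 36 + 84.64 - 4 = 116.64
disc = B^2-4AC = 3153.9456 - 3153.9456 = 0
disc = 0

1 intersection point (tangent)


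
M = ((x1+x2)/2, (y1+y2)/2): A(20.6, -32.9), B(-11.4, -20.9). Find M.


Mx = (20.6 - 11.4)/2 = 9.2/2 = 4.6000
My = (-32.9 - 20.9)/2 = -53.8/2 = -26.9000

(4.6000, -26.9000)


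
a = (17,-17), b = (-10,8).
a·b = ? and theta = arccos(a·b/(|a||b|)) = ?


a·b = 17*(-10) - 17*8 = -170 - 136 = -306
|a| = sqrt(289+289) = 24.0416
|b| = sqrt(100+64) = 12.8062
cos(theta) = -306/(sqrt(578)*sqrt(164)) = -306/sqrt(94792) = -0.993884
theta = arccos(-306/sqrt(94792)) = 173.6598 degrees

a·b = -306, theta = 173.6598 deg


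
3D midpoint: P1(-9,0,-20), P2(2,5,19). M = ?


Mx = (-9+2)/2 = -3.5000
My = (0+5)/2 = 2.5000
Mz = (-20+19)/2 = -0.5000

M = (-3.5000, 2.5000, -0.5000)


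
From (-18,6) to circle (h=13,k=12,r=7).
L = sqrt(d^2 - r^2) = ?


d = sqrt((-18-13)^2 + (6-12)^2) = sqrt(961+36) = 31.5753
L = sqrt(997.0000 - 49) = sqrt(948.0000) = 30.7896

30.7896


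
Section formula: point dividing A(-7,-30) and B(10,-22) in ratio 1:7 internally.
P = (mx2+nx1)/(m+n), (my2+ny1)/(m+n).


Px = (1*10 + 7*(-7))/8 = -39/8 = -4.8750
Py = (1*(-22) + 7*(-30))/8 = -232/8 = -29.0000

P = (-4.8750, -29.0000)


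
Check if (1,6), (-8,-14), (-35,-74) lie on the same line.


1*(-14+ 74) - 8*(-74-6) - 35*(6+ 14)
= 60 + 640 - 700 = 0

Yes, collinear (determinant = 0)


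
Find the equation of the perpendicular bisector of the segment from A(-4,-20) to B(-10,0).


Midpoint = (-7, -10)
Slope of AB = dy/dx = 20/(-6) = -3.3333
Perp slope = -dx/dy = 6/20 = 0.3000
b = My - (perp slope)*Mx = -10 + (-6*(-7))/20 = -10 + 2.1000 = -7.9000

y = 0.3000x - 7.9000


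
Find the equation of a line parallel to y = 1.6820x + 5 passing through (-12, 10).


Parallel lines have equal slopes.
m2 = 1.6820
b2 = 10 - 1.6820*(-12) = 30.1840

y = 1.6820x + 30.1840


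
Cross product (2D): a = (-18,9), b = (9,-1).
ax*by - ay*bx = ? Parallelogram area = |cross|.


cross = -18*(-1) - 9*9 = 18 - 81 = -63
Parallelogram area = |-63| = 63

cross = -63, parallelogram area = 63


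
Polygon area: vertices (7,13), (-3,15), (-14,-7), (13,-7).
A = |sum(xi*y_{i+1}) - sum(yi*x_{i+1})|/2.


sum(xi*y_{i+1}) = 7*15 - 3*(-7) - 14*(-7) + 13*13 = 393
sum(yi*x_{i+1}) = 13*(-3) + 15*(-14) - 7*13 - 7*7 = -389
Area = |393 + 389|/2 = 782/2 = 391.0000

391.0000 sq units


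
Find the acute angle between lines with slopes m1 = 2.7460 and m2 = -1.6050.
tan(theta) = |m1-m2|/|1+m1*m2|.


m1-m2 = 4.351
1+m1*m2 = -3.40733
tan(theta) = |4.351/(-3.40733)| = 1.276953
theta = arctan(|4.351/(-3.40733)|) = 51.9350 degrees (acute angle)

51.9350 degrees


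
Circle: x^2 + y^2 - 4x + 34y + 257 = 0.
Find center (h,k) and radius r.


h = -D/2 = 4/2 = 2
k = -E/2 = -34/2 = -17
r^2 = h^2 + k^2 - F = 4 + 289 - 257 = 36
r = 6

Center (2, -17), radius = 6


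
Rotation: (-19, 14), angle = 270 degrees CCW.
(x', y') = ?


cos(270) = 0, sin(270) = -1
x' = -19*0 - 14*(-1) = 14
y' = -19*(-1) + 14*0 = 19

(14, 19)


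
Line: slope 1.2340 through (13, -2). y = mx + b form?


y + 2 = 1.2340(x - 13)
y = 1.2340x - 2 - 1.2340*13
y = 1.2340x - 18.0420

y = 1.2340x - 18.0420


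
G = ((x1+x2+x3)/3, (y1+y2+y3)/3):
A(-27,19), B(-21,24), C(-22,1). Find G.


Gx = (-27- 21- 22)/3 = -70/3 = -23.3333
Gy = (19+24+1)/3 = 44/3 = 14.6667

G = (-23.3333, 14.6667)


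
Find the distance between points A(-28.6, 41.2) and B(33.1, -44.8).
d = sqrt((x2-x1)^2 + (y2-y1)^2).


dx = 33.1 + 28.6 = 61.7
dy = -44.8 - 41.2 = -86.0
d = sqrt(3806.89 + 7396.0) = sqrt(11202.89) = 105.8437

105.8437


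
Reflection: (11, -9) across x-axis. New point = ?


Reflection rule for x-axis: (x, -y)
(11, -9) -> (11, 9)

(11, 9)


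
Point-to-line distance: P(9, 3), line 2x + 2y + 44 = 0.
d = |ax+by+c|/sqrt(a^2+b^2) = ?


|2*9 + 2*3 + 44| = |68| = 68
sqrt(4 + 4) = sqrt(8) = 2.8284
d = 68/sqrt(8) = 24.0416

24.0416


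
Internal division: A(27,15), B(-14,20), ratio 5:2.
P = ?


Px = (5*(-14) + 2*27)/7 = -16/7 = -2.2857
Py = (5*20 + 2*15)/7 = 130/7 = 18.5714

P = (-2.2857, 18.5714)


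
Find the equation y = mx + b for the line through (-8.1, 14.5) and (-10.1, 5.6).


m = (-8.9)/(-2.0) = 4.4500
b = y1 - m*x1 = 14.5 - (-8.9*(-8.1))/(-2.0) = 14.5 + 36.0450 = 50.5450

y = 4.4500x + 50.5450


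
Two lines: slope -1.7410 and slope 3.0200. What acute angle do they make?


m1-m2 = -4.761
1+m1*m2 = -4.25782
tan(theta) = |-4.761/(-4.25782)| = 1.118178
theta = arctan(|-4.761/(-4.25782)|) = 48.1933 degrees (acute angle)

48.1933 degrees


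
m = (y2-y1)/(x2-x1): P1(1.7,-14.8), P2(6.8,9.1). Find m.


dy = 9.1 + 14.8 = 23.9
dx = 6.8 - 1.7 = 5.1
m = 23.9/5.1 = 4.6863

m = 4.6863


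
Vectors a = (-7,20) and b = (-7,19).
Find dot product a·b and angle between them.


a·b = -7*(-7) + 20*19 = 49 + 380 = 429
|a| = sqrt(49+400) = 21.1896
|b| = sqrt(49+361) = 20.2485
cos(theta) = 429/(sqrt(449)*sqrt(410)) = 429/sqrt(184090) = 0.999867
theta = arccos(429/sqrt(184090)) = 0.9348 degrees

a·b = 429, theta = 0.9348 deg


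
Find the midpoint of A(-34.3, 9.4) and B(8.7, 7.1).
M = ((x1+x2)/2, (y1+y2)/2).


Mx = (-34.3 + 8.7)/2 = -25.6/2 = -12.8000
My = (9.4 + 7.1)/2 = 16.5/2 = 8.2500

(-12.8000, 8.2500)


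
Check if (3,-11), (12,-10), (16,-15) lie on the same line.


3*(-10+ 15) + 12*(-15+ 11) + 16*(-11+ 10)
= 15 - 48 - 16 = -49

No, not collinear (determinant = -49)


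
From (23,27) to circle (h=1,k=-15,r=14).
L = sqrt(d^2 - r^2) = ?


d = sqrt((23-1)^2 + (27+ 15)^2) = sqrt(484+1764) = 47.4131
L = sqrt(2248.0000 - 196) = sqrt(2052.0000) = 45.2990

45.2990


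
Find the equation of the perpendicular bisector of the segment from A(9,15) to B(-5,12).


Midpoint = (2, 13.5)
Slope of AB = dy/dx = -3/(-14) = 0.2143
Perp slope = -dx/dy = -14/3 = -4.6667
b = My - (perp slope)*Mx = 13.5 + (-14*2)/(-3) = 13.5 + 9.3333 = 22.8333

y = -4.6667x + 22.8333


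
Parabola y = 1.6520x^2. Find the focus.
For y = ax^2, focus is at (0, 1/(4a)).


a = 1.6520
4a = 6.6080
focus = (0, 1/6.6080) = (0, 0.1513)

Focus = (0, 0.1513)


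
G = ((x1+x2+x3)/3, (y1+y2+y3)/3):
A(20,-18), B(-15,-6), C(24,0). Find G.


Gx = (20- 15+24)/3 = 29/3 = 9.6667
Gy = (-18- 6+0)/3 = -24/3 = -8.0000

G = (9.6667, -8.0000)


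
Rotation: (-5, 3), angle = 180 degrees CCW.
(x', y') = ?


cos(180) = -1, sin(180) = 0
x' = -5*(-1) - 3*0 = 5
y' = -5*0 + 3*(-1) = -3

(5, -3)


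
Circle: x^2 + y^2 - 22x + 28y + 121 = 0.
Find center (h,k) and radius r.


h = -D/2 = 22/2 = 11
k = -E/2 = -28/2 = -14
r^2 = h^2 + k^2 - F = 121 + 196 - 121 = 196
r = 14

Center (11, -14), radius = 14


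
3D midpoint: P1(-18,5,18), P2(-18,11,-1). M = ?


Mx = (-18- 18)/2 = -18.0000
My = (5+11)/2 = 8.0000
Mz = (18- 1)/2 = 8.5000

M = (-18.0000, 8.0000, 8.5000)


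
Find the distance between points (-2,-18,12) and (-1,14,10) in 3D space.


dx=1, dy=32, dz=-2
d = sqrt(1+1024+4) = sqrt(1029) = 32.0780

32.0780


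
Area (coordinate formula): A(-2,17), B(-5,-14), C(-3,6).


-2*(-14-6) = 40
-5*(6-17) = 55
-3*(17+ 14) = -93
sum = 2
Area = |2|/2 = 1.0000

1.0000 sq units


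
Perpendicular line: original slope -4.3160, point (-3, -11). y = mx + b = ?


Perpendicular slope = -1/m1 = -1/(-4.3160) = 0.2317
b2 = y0 - m2*x0 = -11 - 3/(-4.3160) = -11 + 0.6951 = -10.3049

y = 0.2317x - 10.3049


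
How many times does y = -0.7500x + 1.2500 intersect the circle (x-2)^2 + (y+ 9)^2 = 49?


Substitute y = -0.7500x + 1.2500: (x-2)^2 + (-0.7500x+1.2500+ 9)^2 = 49
Expand to Ax^2 + Bx + C = 0, where b-k = 10.25
A = 1+m^2 = 1.5625
B = 2(m(b-k) - h) = 2(-0.7500*10.25 - 2) = -19.375
C = h^2 + (b-k)^2 - r^2 = 4 + 105.0625 - 49 = 60.0625
disc = B^2-4AC = 375.3906 - 375.3906 = 0
disc = 0

1 intersection point (tangent)


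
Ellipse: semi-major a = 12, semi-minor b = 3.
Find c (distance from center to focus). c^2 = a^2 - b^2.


c^2 = 12^2 - 3^2 = 144 - 9 = 135
c = sqrt(135) = 11.6190

c = 11.6190


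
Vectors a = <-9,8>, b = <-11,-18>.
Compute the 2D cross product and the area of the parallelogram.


cross = -9*(-18) - 8*(-11) = 162 + 88 = 250
Parallelogram area = |250| = 250

cross = 250, parallelogram area = 250
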